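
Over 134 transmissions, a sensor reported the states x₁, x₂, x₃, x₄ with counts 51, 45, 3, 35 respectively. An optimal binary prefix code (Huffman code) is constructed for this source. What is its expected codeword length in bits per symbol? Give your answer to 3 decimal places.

Probabilities are the counts divided by 134.
Repeatedly combine the two least-probable nodes; the expected code length is the sum of the merged weights.
merge 3/134 + 35/134 → 19/67
merge 19/67 + 45/134 → 83/134
merge 51/134 + 83/134 → 1
L = 19/67 + 83/134 + 1 = 255/134 ≈ 1.903 bits/symbol.

1.903 bits/symbol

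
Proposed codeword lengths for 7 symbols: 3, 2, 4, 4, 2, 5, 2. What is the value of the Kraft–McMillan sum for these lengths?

1.03125

With common denominator 2^5 = 32: Σ 2^(−ℓᵢ) = 4/32 + 8/32 + 2/32 + 2/32 + 8/32 + 1/32 + 8/32 = 33/32 = 1.03125.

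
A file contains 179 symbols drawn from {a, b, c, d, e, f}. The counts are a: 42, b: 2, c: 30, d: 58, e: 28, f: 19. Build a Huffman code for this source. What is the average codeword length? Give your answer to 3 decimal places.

2.391 bits/symbol

Probabilities are the counts divided by 179.
Repeatedly combine the two least-probable nodes; the expected code length is the sum of the merged weights.
merge 2/179 + 19/179 → 21/179
merge 21/179 + 28/179 → 49/179
merge 30/179 + 42/179 → 72/179
merge 49/179 + 58/179 → 107/179
merge 72/179 + 107/179 → 1
L = 21/179 + 49/179 + 72/179 + 107/179 + 1 = 428/179 ≈ 2.391 bits/symbol.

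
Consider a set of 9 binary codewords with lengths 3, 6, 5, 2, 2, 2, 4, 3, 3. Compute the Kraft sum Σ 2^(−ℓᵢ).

1.234375

With common denominator 2^6 = 64: Σ 2^(−ℓᵢ) = 8/64 + 1/64 + 2/64 + 16/64 + 16/64 + 16/64 + 4/64 + 8/64 + 8/64 = 79/64 = 1.234375.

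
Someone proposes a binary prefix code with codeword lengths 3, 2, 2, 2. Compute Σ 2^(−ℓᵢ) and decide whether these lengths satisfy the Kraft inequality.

With common denominator 2^3 = 8: Σ 2^(−ℓᵢ) = 1/8 + 2/8 + 2/8 + 2/8 = 7/8 = 0.875.
Kraft's inequality requires Σ ≤ 1; here Σ = 0.875 ≤ 1, so such a prefix code exists.

0.875; yes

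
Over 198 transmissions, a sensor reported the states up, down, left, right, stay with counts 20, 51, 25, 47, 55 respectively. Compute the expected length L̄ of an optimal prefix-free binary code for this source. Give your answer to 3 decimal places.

Probabilities are the counts divided by 198.
Repeatedly combine the two least-probable nodes; the expected code length is the sum of the merged weights.
merge 10/99 + 25/198 → 5/22
merge 5/22 + 47/198 → 46/99
merge 17/66 + 5/18 → 53/99
merge 46/99 + 53/99 → 1
L = 5/22 + 46/99 + 53/99 + 1 = 49/22 ≈ 2.227 bits/symbol.

2.227 bits/symbol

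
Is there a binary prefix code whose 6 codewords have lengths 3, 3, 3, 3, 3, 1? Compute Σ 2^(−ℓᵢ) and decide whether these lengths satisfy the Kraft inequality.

1.125; no

With common denominator 2^3 = 8: Σ 2^(−ℓᵢ) = 1/8 + 1/8 + 1/8 + 1/8 + 1/8 + 4/8 = 9/8 = 1.125.
Kraft's inequality requires Σ ≤ 1; here Σ = 1.125 > 1, so no such prefix code exists.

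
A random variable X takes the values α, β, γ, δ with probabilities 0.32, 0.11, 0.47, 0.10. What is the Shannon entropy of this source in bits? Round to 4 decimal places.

H = −Σ pᵢ log₂ pᵢ.
−0.32·log₂(0.32) = 0.5260
−0.11·log₂(0.11) = 0.3503
−0.47·log₂(0.47) = 0.5120
−0.10·log₂(0.10) = 0.3322
Sum ≈ 1.7205 → 1.7205 bits.

1.7205 bits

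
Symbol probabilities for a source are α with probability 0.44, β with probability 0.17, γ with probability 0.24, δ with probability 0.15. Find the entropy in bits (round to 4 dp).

H = −Σ pᵢ log₂ pᵢ.
−0.44·log₂(0.44) = 0.5211
−0.17·log₂(0.17) = 0.4346
−0.24·log₂(0.24) = 0.4941
−0.15·log₂(0.15) = 0.4105
Sum ≈ 1.8604 → 1.8604 bits.

1.8604 bits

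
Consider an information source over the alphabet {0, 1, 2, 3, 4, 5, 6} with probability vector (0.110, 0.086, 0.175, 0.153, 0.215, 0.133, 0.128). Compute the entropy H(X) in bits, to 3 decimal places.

H = −Σ pᵢ log₂ pᵢ.
−0.110·log₂(0.110) = 0.3503
−0.086·log₂(0.086) = 0.3044
−0.175·log₂(0.175) = 0.4401
−0.153·log₂(0.153) = 0.4144
−0.215·log₂(0.215) = 0.4768
−0.133·log₂(0.133) = 0.3871
−0.128·log₂(0.128) = 0.3796
Sum ≈ 2.7526 → 2.753 bits.

2.753 bits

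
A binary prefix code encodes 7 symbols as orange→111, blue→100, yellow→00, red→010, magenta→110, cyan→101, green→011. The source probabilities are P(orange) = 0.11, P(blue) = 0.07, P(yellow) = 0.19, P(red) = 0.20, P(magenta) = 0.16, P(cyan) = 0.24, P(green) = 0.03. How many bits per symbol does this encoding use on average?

2.81 bits/symbol

L̄ = Σ pᵢ·ℓᵢ = 0.11·3 + 0.07·3 + 0.19·2 + 0.20·3 + 0.16·3 + 0.24·3 + 0.03·3 = 2.81 bits/symbol.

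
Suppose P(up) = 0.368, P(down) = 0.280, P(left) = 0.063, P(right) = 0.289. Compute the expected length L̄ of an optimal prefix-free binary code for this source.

Repeatedly combine the two least-probable nodes; the expected code length is the sum of the merged weights.
merge 63/1000 + 7/25 → 343/1000
merge 289/1000 + 343/1000 → 79/125
merge 46/125 + 79/125 → 1
L = 343/1000 + 79/125 + 1 = 79/40 = 1.975 bits/symbol.

1.975 bits/symbol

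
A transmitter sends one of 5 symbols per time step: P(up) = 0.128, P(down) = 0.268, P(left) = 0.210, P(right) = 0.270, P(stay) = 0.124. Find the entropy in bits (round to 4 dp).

2.2450 bits

H = −Σ pᵢ log₂ pᵢ.
−0.128·log₂(0.128) = 0.3796
−0.268·log₂(0.268) = 0.5091
−0.210·log₂(0.210) = 0.4728
−0.270·log₂(0.270) = 0.5100
−0.124·log₂(0.124) = 0.3734
Sum ≈ 2.2450 → 2.2450 bits.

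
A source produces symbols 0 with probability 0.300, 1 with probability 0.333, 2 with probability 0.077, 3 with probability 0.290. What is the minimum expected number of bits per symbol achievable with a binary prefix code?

2 bits/symbol

Repeatedly combine the two least-probable nodes; the expected code length is the sum of the merged weights.
merge 77/1000 + 29/100 → 367/1000
merge 3/10 + 333/1000 → 633/1000
merge 367/1000 + 633/1000 → 1
L = 367/1000 + 633/1000 + 1 = 2 bits/symbol.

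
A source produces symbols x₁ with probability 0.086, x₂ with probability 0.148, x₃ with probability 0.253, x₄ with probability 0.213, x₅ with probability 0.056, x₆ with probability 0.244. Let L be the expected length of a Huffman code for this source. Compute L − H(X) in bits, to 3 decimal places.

Entropy H = −Σ p log₂ p ≈ 2.4186 bits.
Huffman merges: 7/125+43/500→71/500; 71/500+37/250→29/100; 213/1000+61/250→457/1000; 253/1000+29/100→543/1000; 457/1000+543/1000→1. L = 304/125 ≈ 2.4320.
L − H = 2.4320 − 2.4186 = 0.013 bits.

0.013 bits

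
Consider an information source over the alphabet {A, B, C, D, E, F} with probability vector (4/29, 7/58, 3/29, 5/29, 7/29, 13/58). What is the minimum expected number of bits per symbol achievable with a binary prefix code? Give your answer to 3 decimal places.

2.534 bits/symbol

Repeatedly combine the two least-probable nodes; the expected code length is the sum of the merged weights.
merge 3/29 + 7/58 → 13/58
merge 4/29 + 5/29 → 9/29
merge 13/58 + 13/58 → 13/29
merge 7/29 + 9/29 → 16/29
merge 13/29 + 16/29 → 1
L = 13/58 + 9/29 + 13/29 + 16/29 + 1 = 147/58 ≈ 2.534 bits/symbol.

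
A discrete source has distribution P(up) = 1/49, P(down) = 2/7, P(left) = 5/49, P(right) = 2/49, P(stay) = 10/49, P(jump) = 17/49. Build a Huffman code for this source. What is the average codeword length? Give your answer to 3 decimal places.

2.224 bits/symbol

Repeatedly combine the two least-probable nodes; the expected code length is the sum of the merged weights.
merge 1/49 + 2/49 → 3/49
merge 3/49 + 5/49 → 8/49
merge 8/49 + 10/49 → 18/49
merge 2/7 + 17/49 → 31/49
merge 18/49 + 31/49 → 1
L = 3/49 + 8/49 + 18/49 + 31/49 + 1 = 109/49 ≈ 2.224 bits/symbol.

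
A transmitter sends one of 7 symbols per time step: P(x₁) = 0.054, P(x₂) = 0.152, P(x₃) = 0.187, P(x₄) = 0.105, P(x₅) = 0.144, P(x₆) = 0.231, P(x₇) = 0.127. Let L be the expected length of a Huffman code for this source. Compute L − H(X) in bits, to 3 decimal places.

0.038 bits

Entropy H = −Σ p log₂ p ≈ 2.7033 bits.
Huffman merges: 27/500+21/200→159/1000; 127/1000+18/125→271/1000; 19/125+159/1000→311/1000; 187/1000+231/1000→209/500; 271/1000+311/1000→291/500; 209/500+291/500→1. L = 2741/1000 ≈ 2.7410.
L − H = 2.7410 − 2.7033 = 0.038 bits.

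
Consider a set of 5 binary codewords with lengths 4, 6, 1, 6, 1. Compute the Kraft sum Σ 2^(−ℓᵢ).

With common denominator 2^6 = 64: Σ 2^(−ℓᵢ) = 4/64 + 1/64 + 32/64 + 1/64 + 32/64 = 70/64 = 1.09375.

1.09375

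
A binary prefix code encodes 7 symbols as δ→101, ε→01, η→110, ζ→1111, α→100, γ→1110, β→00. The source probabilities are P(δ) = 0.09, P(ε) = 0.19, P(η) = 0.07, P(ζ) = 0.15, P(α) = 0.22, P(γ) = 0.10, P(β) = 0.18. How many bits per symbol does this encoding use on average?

2.88 bits/symbol

L̄ = Σ pᵢ·ℓᵢ = 0.09·3 + 0.19·2 + 0.07·3 + 0.15·4 + 0.22·3 + 0.10·4 + 0.18·2 = 2.88 bits/symbol.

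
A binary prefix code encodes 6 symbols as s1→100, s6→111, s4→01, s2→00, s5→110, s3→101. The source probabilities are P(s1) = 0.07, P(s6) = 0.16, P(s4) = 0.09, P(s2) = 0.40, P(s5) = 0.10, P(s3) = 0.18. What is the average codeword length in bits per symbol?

2.51 bits/symbol

L̄ = Σ pᵢ·ℓᵢ = 0.07·3 + 0.16·3 + 0.09·2 + 0.40·2 + 0.10·3 + 0.18·3 = 2.51 bits/symbol.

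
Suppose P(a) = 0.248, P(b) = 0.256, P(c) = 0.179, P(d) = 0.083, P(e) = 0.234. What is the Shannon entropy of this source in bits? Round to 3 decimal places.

H = −Σ pᵢ log₂ pᵢ.
−0.248·log₂(0.248) = 0.4989
−0.256·log₂(0.256) = 0.5032
−0.179·log₂(0.179) = 0.4443
−0.083·log₂(0.083) = 0.2980
−0.234·log₂(0.234) = 0.4903
Sum ≈ 2.2347 → 2.235 bits.

2.235 bits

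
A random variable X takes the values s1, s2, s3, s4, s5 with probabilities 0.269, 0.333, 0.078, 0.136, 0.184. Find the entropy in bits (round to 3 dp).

2.166 bits

H = −Σ pᵢ log₂ pᵢ.
−0.269·log₂(0.269) = 0.5096
−0.333·log₂(0.333) = 0.5283
−0.078·log₂(0.078) = 0.2871
−0.136·log₂(0.136) = 0.3915
−0.184·log₂(0.184) = 0.4494
Sum ≈ 2.1657 → 2.166 bits.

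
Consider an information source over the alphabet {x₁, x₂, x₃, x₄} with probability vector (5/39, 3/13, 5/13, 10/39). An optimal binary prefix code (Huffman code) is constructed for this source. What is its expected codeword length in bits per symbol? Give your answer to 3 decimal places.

Repeatedly combine the two least-probable nodes; the expected code length is the sum of the merged weights.
merge 5/39 + 3/13 → 14/39
merge 10/39 + 14/39 → 8/13
merge 5/13 + 8/13 → 1
L = 14/39 + 8/13 + 1 = 77/39 ≈ 1.974 bits/symbol.

1.974 bits/symbol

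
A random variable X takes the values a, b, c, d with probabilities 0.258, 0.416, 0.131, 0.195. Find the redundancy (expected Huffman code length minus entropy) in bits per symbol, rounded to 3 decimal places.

Entropy H = −Σ p log₂ p ≈ 1.8747 bits.
Huffman merges: 131/1000+39/200→163/500; 129/500+163/500→73/125; 52/125+73/125→1. L = 191/100 ≈ 1.9100.
L − H = 1.9100 − 1.8747 = 0.035 bits.

0.035 bits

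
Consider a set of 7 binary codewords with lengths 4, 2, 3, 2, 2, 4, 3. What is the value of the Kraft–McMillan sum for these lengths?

1.125

With common denominator 2^4 = 16: Σ 2^(−ℓᵢ) = 1/16 + 4/16 + 2/16 + 4/16 + 4/16 + 1/16 + 2/16 = 18/16 = 1.125.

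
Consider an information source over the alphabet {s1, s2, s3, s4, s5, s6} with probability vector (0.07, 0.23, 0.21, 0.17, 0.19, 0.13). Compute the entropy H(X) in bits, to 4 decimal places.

2.5015 bits

H = −Σ pᵢ log₂ pᵢ.
−0.07·log₂(0.07) = 0.2686
−0.23·log₂(0.23) = 0.4877
−0.21·log₂(0.21) = 0.4728
−0.17·log₂(0.17) = 0.4346
−0.19·log₂(0.19) = 0.4552
−0.13·log₂(0.13) = 0.3826
Sum ≈ 2.5015 → 2.5015 bits.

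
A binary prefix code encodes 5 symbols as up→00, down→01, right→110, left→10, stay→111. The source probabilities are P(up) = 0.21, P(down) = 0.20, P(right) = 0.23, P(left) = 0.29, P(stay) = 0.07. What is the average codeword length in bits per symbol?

L̄ = Σ pᵢ·ℓᵢ = 0.21·2 + 0.20·2 + 0.23·3 + 0.29·2 + 0.07·3 = 2.3 bits/symbol.

2.3 bits/symbol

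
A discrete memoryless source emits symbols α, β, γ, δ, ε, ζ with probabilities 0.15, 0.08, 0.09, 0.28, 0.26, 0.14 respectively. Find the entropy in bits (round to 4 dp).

H = −Σ pᵢ log₂ pᵢ.
−0.15·log₂(0.15) = 0.4105
−0.08·log₂(0.08) = 0.2915
−0.09·log₂(0.09) = 0.3127
−0.28·log₂(0.28) = 0.5142
−0.26·log₂(0.26) = 0.5053
−0.14·log₂(0.14) = 0.3971
Sum ≈ 2.4313 → 2.4313 bits.

2.4313 bits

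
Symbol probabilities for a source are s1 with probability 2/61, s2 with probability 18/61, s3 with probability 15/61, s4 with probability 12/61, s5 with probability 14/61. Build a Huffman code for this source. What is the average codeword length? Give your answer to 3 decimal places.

2.230 bits/symbol

Repeatedly combine the two least-probable nodes; the expected code length is the sum of the merged weights.
merge 2/61 + 12/61 → 14/61
merge 14/61 + 14/61 → 28/61
merge 15/61 + 18/61 → 33/61
merge 28/61 + 33/61 → 1
L = 14/61 + 28/61 + 33/61 + 1 = 136/61 ≈ 2.230 bits/symbol.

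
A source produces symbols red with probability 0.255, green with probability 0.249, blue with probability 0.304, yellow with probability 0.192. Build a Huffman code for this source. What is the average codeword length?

Repeatedly combine the two least-probable nodes; the expected code length is the sum of the merged weights.
merge 24/125 + 249/1000 → 441/1000
merge 51/200 + 38/125 → 559/1000
merge 441/1000 + 559/1000 → 1
L = 441/1000 + 559/1000 + 1 = 2 bits/symbol.

2 bits/symbol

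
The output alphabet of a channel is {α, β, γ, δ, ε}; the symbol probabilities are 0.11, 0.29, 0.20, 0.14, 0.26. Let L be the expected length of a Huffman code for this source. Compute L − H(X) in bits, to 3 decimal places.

0.015 bits

Entropy H = −Σ p log₂ p ≈ 2.2350 bits.
Huffman merges: 11/100+7/50→1/4; 1/5+1/4→9/20; 13/50+29/100→11/20; 9/20+11/20→1. L = 9/4 ≈ 2.2500.
L − H = 2.2500 − 2.2350 = 0.015 bits.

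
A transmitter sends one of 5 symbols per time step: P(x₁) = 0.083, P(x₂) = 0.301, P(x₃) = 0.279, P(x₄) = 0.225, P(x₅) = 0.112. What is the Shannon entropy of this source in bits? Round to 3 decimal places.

H = −Σ pᵢ log₂ pᵢ.
−0.083·log₂(0.083) = 0.2980
−0.301·log₂(0.301) = 0.5214
−0.279·log₂(0.279) = 0.5138
−0.225·log₂(0.225) = 0.4842
−0.112·log₂(0.112) = 0.3537
Sum ≈ 2.1712 → 2.171 bits.

2.171 bits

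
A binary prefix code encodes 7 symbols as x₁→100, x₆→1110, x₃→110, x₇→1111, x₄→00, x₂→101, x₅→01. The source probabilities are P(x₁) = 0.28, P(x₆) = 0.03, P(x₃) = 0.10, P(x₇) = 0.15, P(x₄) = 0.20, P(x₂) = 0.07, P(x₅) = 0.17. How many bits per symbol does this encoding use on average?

L̄ = Σ pᵢ·ℓᵢ = 0.28·3 + 0.03·4 + 0.10·3 + 0.15·4 + 0.20·2 + 0.07·3 + 0.17·2 = 2.81 bits/symbol.

2.81 bits/symbol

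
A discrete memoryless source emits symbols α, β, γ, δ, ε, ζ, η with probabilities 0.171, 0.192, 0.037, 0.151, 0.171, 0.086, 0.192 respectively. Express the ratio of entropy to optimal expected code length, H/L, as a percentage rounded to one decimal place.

97.8%

Entropy H = −Σ p log₂ p ≈ 2.6778 bits.
Huffman merges: 37/1000+43/500→123/1000; 123/1000+151/1000→137/500; 171/1000+171/1000→171/500; 24/125+24/125→48/125; 137/500+171/500→77/125; 48/125+77/125→1. L = 2739/1000 ≈ 2.7390.
Efficiency = H/L = 2.6778/2.7390 = 97.8%.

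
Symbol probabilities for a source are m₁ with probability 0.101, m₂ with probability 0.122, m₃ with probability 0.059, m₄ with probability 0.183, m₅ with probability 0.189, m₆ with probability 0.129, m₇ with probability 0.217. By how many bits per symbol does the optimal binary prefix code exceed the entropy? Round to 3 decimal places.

0.047 bits

Entropy H = −Σ p log₂ p ≈ 2.7073 bits.
Huffman merges: 59/1000+101/1000→4/25; 61/500+129/1000→251/1000; 4/25+183/1000→343/1000; 189/1000+217/1000→203/500; 251/1000+343/1000→297/500; 203/500+297/500→1. L = 1377/500 ≈ 2.7540.
L − H = 2.7540 − 2.7073 = 0.047 bits.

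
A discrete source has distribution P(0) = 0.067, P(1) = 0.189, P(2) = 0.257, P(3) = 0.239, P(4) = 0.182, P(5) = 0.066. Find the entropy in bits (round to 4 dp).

2.4190 bits

H = −Σ pᵢ log₂ pᵢ.
−0.067·log₂(0.067) = 0.2613
−0.189·log₂(0.189) = 0.4543
−0.257·log₂(0.257) = 0.5038
−0.239·log₂(0.239) = 0.4935
−0.182·log₂(0.182) = 0.4474
−0.066·log₂(0.066) = 0.2588
Sum ≈ 2.4190 → 2.4190 bits.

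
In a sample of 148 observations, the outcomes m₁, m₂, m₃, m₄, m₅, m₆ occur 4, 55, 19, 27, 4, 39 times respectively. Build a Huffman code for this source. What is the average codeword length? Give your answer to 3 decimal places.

Probabilities are the counts divided by 148.
Repeatedly combine the two least-probable nodes; the expected code length is the sum of the merged weights.
merge 1/37 + 1/37 → 2/37
merge 2/37 + 19/148 → 27/148
merge 27/148 + 27/148 → 27/74
merge 39/148 + 27/74 → 93/148
merge 55/148 + 93/148 → 1
L = 2/37 + 27/148 + 27/74 + 93/148 + 1 = 165/74 ≈ 2.230 bits/symbol.

2.230 bits/symbol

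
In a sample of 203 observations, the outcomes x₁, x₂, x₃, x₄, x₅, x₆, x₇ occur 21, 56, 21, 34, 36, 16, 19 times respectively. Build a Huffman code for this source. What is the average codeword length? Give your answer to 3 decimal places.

2.719 bits/symbol

Probabilities are the counts divided by 203.
Repeatedly combine the two least-probable nodes; the expected code length is the sum of the merged weights.
merge 16/203 + 19/203 → 5/29
merge 3/29 + 3/29 → 6/29
merge 34/203 + 5/29 → 69/203
merge 36/203 + 6/29 → 78/203
merge 8/29 + 69/203 → 125/203
merge 78/203 + 125/203 → 1
L = 5/29 + 6/29 + 69/203 + 78/203 + 125/203 + 1 = 552/203 ≈ 2.719 bits/symbol.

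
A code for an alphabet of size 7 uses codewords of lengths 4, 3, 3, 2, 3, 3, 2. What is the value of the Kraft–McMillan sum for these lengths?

1.0625

With common denominator 2^4 = 16: Σ 2^(−ℓᵢ) = 1/16 + 2/16 + 2/16 + 4/16 + 2/16 + 2/16 + 4/16 = 17/16 = 1.0625.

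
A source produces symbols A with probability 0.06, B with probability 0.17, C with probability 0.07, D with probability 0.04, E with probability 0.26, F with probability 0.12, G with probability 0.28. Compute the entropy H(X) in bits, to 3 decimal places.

2.519 bits

H = −Σ pᵢ log₂ pᵢ.
−0.06·log₂(0.06) = 0.2435
−0.17·log₂(0.17) = 0.4346
−0.07·log₂(0.07) = 0.2686
−0.04·log₂(0.04) = 0.1858
−0.26·log₂(0.26) = 0.5053
−0.12·log₂(0.12) = 0.3671
−0.28·log₂(0.28) = 0.5142
Sum ≈ 2.5190 → 2.519 bits.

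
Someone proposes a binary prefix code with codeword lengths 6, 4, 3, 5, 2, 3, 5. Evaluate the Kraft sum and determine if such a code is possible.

With common denominator 2^6 = 64: Σ 2^(−ℓᵢ) = 1/64 + 4/64 + 8/64 + 2/64 + 16/64 + 8/64 + 2/64 = 41/64 = 0.640625.
Kraft's inequality requires Σ ≤ 1; here Σ = 0.640625 ≤ 1, so such a prefix code exists.

0.640625; yes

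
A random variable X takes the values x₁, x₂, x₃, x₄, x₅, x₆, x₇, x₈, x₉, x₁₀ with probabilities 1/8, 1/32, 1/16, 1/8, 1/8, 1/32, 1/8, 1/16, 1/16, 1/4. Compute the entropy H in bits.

3.0625 bits

Each probability is a power of 1/2, so log₂(1/p) is an integer.
H = Σ p·log₂(1/p) = 1/8·3 + 1/32·5 + 1/16·4 + 1/8·3 + 1/8·3 + 1/32·5 + 1/8·3 + 1/16·4 + 1/16·4 + 1/4·2 = 3.0625 bits.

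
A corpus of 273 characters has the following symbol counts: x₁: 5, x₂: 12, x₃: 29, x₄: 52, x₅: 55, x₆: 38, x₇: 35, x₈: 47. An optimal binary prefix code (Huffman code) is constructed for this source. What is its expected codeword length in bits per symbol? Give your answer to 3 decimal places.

2.839 bits/symbol

Probabilities are the counts divided by 273.
Repeatedly combine the two least-probable nodes; the expected code length is the sum of the merged weights.
merge 5/273 + 4/91 → 17/273
merge 17/273 + 29/273 → 46/273
merge 5/39 + 38/273 → 73/273
merge 46/273 + 47/273 → 31/91
merge 4/21 + 55/273 → 107/273
merge 73/273 + 31/91 → 166/273
merge 107/273 + 166/273 → 1
L = 17/273 + 46/273 + 73/273 + 31/91 + 107/273 + 166/273 + 1 = 775/273 ≈ 2.839 bits/symbol.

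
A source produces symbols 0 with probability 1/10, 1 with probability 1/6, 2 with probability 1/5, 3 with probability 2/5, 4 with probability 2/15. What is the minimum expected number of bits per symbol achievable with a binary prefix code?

Repeatedly combine the two least-probable nodes; the expected code length is the sum of the merged weights.
merge 1/10 + 2/15 → 7/30
merge 1/6 + 1/5 → 11/30
merge 7/30 + 11/30 → 3/5
merge 2/5 + 3/5 → 1
L = 7/30 + 11/30 + 3/5 + 1 = 11/5 = 2.2 bits/symbol.

2.2 bits/symbol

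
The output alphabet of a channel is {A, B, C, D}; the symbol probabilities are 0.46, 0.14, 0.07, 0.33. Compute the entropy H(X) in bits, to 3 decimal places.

H = −Σ pᵢ log₂ pᵢ.
−0.46·log₂(0.46) = 0.5153
−0.14·log₂(0.14) = 0.3971
−0.07·log₂(0.07) = 0.2686
−0.33·log₂(0.33) = 0.5278
Sum ≈ 1.7088 → 1.709 bits.

1.709 bits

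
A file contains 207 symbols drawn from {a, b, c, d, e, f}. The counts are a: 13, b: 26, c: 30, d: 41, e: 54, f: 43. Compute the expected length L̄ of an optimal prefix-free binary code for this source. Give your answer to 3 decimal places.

2.522 bits/symbol

Probabilities are the counts divided by 207.
Repeatedly combine the two least-probable nodes; the expected code length is the sum of the merged weights.
merge 13/207 + 26/207 → 13/69
merge 10/69 + 13/69 → 1/3
merge 41/207 + 43/207 → 28/69
merge 6/23 + 1/3 → 41/69
merge 28/69 + 41/69 → 1
L = 13/69 + 1/3 + 28/69 + 41/69 + 1 = 58/23 ≈ 2.522 bits/symbol.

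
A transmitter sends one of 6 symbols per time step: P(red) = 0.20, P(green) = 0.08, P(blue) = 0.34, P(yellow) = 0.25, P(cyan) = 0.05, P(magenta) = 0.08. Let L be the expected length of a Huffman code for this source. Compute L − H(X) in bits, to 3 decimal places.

0.047 bits

Entropy H = −Σ p log₂ p ≈ 2.2927 bits.
Huffman merges: 1/20+2/25→13/100; 2/25+13/100→21/100; 1/5+21/100→41/100; 1/4+17/50→59/100; 41/100+59/100→1. L = 117/50 ≈ 2.3400.
L − H = 2.3400 − 2.2927 = 0.047 bits.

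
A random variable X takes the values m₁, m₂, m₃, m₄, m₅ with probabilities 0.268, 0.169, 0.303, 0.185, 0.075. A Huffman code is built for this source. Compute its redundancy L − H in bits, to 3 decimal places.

Entropy H = −Σ p log₂ p ≈ 2.1952 bits.
Huffman merges: 3/40+169/1000→61/250; 37/200+61/250→429/1000; 67/250+303/1000→571/1000; 429/1000+571/1000→1. L = 561/250 ≈ 2.2440.
L − H = 2.2440 − 2.1952 = 0.049 bits.

0.049 bits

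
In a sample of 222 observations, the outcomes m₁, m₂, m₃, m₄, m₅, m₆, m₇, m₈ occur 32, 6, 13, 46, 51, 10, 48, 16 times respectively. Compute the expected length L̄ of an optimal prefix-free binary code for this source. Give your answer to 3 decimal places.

Probabilities are the counts divided by 222.
Repeatedly combine the two least-probable nodes; the expected code length is the sum of the merged weights.
merge 1/37 + 5/111 → 8/111
merge 13/222 + 8/111 → 29/222
merge 8/111 + 29/222 → 15/74
merge 16/111 + 15/74 → 77/222
merge 23/111 + 8/37 → 47/111
merge 17/74 + 77/222 → 64/111
merge 47/111 + 64/111 → 1
L = 8/111 + 29/222 + 15/74 + 77/222 + 47/111 + 64/111 + 1 = 611/222 ≈ 2.752 bits/symbol.

2.752 bits/symbol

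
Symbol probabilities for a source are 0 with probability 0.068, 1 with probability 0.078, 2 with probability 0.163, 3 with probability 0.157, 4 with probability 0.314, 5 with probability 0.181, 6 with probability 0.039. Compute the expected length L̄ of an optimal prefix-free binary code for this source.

Repeatedly combine the two least-probable nodes; the expected code length is the sum of the merged weights.
merge 39/1000 + 17/250 → 107/1000
merge 39/500 + 107/1000 → 37/200
merge 157/1000 + 163/1000 → 8/25
merge 181/1000 + 37/200 → 183/500
merge 157/500 + 8/25 → 317/500
merge 183/500 + 317/500 → 1
L = 107/1000 + 37/200 + 8/25 + 183/500 + 317/500 + 1 = 653/250 = 2.612 bits/symbol.

2.612 bits/symbol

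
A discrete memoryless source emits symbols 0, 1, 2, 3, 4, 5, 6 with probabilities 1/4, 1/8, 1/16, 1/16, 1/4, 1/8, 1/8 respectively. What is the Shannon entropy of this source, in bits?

2.625 bits

Each probability is a power of 1/2, so log₂(1/p) is an integer.
H = Σ p·log₂(1/p) = 1/4·2 + 1/8·3 + 1/16·4 + 1/16·4 + 1/4·2 + 1/8·3 + 1/8·3 = 2.625 bits.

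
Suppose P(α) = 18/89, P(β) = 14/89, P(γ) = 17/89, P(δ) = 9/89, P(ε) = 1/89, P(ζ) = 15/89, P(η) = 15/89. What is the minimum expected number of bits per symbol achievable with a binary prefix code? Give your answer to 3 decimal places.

2.719 bits/symbol

Repeatedly combine the two least-probable nodes; the expected code length is the sum of the merged weights.
merge 1/89 + 9/89 → 10/89
merge 10/89 + 14/89 → 24/89
merge 15/89 + 15/89 → 30/89
merge 17/89 + 18/89 → 35/89
merge 24/89 + 30/89 → 54/89
merge 35/89 + 54/89 → 1
L = 10/89 + 24/89 + 30/89 + 35/89 + 54/89 + 1 = 242/89 ≈ 2.719 bits/symbol.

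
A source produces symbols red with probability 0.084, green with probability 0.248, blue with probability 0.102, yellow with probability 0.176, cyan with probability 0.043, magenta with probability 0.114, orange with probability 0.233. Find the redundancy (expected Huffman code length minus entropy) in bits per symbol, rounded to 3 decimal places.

0.028 bits

Entropy H = −Σ p log₂ p ≈ 2.6181 bits.
Huffman merges: 43/1000+21/250→127/1000; 51/500+57/500→27/125; 127/1000+22/125→303/1000; 27/125+233/1000→449/1000; 31/125+303/1000→551/1000; 449/1000+551/1000→1. L = 1323/500 ≈ 2.6460.
L − H = 2.6460 − 2.6181 = 0.028 bits.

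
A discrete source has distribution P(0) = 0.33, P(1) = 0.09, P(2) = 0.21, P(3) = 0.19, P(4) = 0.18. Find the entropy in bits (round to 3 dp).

H = −Σ pᵢ log₂ pᵢ.
−0.33·log₂(0.33) = 0.5278
−0.09·log₂(0.09) = 0.3127
−0.21·log₂(0.21) = 0.4728
−0.19·log₂(0.19) = 0.4552
−0.18·log₂(0.18) = 0.4453
Sum ≈ 2.2138 → 2.214 bits.

2.214 bits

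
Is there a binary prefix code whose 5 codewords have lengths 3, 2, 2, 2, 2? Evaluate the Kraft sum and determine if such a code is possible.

1.125; no

With common denominator 2^3 = 8: Σ 2^(−ℓᵢ) = 1/8 + 2/8 + 2/8 + 2/8 + 2/8 = 9/8 = 1.125.
Kraft's inequality requires Σ ≤ 1; here Σ = 1.125 > 1, so no such prefix code exists.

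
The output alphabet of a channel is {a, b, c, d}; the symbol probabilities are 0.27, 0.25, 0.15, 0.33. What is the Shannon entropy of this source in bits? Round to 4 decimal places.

H = −Σ pᵢ log₂ pᵢ.
−0.27·log₂(0.27) = 0.5100
−0.25·log₂(0.25) = 0.5000
−0.15·log₂(0.15) = 0.4105
−0.33·log₂(0.33) = 0.5278
Sum ≈ 1.9484 → 1.9484 bits.

1.9484 bits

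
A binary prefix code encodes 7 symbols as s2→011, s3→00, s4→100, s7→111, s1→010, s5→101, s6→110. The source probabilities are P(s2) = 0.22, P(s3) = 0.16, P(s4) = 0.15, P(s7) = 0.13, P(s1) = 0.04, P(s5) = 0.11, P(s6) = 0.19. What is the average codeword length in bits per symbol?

L̄ = Σ pᵢ·ℓᵢ = 0.22·3 + 0.16·2 + 0.15·3 + 0.13·3 + 0.04·3 + 0.11·3 + 0.19·3 = 2.84 bits/symbol.

2.84 bits/symbol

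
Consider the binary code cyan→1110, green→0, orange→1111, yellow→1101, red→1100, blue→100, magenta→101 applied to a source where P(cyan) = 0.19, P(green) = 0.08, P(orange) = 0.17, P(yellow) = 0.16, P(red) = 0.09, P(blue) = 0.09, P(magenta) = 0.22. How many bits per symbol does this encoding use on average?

L̄ = Σ pᵢ·ℓᵢ = 0.19·4 + 0.08·1 + 0.17·4 + 0.16·4 + 0.09·4 + 0.09·3 + 0.22·3 = 3.45 bits/symbol.

3.45 bits/symbol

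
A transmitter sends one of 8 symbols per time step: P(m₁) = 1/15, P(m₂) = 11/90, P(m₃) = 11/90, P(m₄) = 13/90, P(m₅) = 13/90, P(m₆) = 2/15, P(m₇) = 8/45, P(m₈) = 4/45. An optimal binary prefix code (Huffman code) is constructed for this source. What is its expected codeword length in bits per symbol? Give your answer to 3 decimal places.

2.978 bits/symbol

Repeatedly combine the two least-probable nodes; the expected code length is the sum of the merged weights.
merge 1/15 + 4/45 → 7/45
merge 11/90 + 11/90 → 11/45
merge 2/15 + 13/90 → 5/18
merge 13/90 + 7/45 → 3/10
merge 8/45 + 11/45 → 19/45
merge 5/18 + 3/10 → 26/45
merge 19/45 + 26/45 → 1
L = 7/45 + 11/45 + 5/18 + 3/10 + 19/45 + 26/45 + 1 = 134/45 ≈ 2.978 bits/symbol.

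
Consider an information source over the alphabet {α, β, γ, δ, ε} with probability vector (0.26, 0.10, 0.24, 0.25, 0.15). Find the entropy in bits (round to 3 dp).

H = −Σ pᵢ log₂ pᵢ.
−0.26·log₂(0.26) = 0.5053
−0.10·log₂(0.10) = 0.3322
−0.24·log₂(0.24) = 0.4941
−0.25·log₂(0.25) = 0.5000
−0.15·log₂(0.15) = 0.4105
Sum ≈ 2.2422 → 2.242 bits.

2.242 bits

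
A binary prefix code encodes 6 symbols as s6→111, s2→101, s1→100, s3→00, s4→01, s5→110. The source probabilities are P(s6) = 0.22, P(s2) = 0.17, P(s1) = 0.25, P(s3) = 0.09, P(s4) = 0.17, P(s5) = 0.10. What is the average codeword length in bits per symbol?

L̄ = Σ pᵢ·ℓᵢ = 0.22·3 + 0.17·3 + 0.25·3 + 0.09·2 + 0.17·2 + 0.10·3 = 2.74 bits/symbol.

2.74 bits/symbol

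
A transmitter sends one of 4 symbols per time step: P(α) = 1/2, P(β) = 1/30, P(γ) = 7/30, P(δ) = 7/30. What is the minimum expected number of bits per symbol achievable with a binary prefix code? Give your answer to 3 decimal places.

Repeatedly combine the two least-probable nodes; the expected code length is the sum of the merged weights.
merge 1/30 + 7/30 → 4/15
merge 7/30 + 4/15 → 1/2
merge 1/2 + 1/2 → 1
L = 4/15 + 1/2 + 1 = 53/30 ≈ 1.767 bits/symbol.

1.767 bits/symbol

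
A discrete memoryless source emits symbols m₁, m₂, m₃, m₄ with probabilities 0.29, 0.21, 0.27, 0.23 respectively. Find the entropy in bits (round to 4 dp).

1.9884 bits

H = −Σ pᵢ log₂ pᵢ.
−0.29·log₂(0.29) = 0.5179
−0.21·log₂(0.21) = 0.4728
−0.27·log₂(0.27) = 0.5100
−0.23·log₂(0.23) = 0.4877
Sum ≈ 1.9884 → 1.9884 bits.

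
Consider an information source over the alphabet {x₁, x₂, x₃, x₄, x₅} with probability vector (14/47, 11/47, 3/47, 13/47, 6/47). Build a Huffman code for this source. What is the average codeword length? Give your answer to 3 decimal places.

Repeatedly combine the two least-probable nodes; the expected code length is the sum of the merged weights.
merge 3/47 + 6/47 → 9/47
merge 9/47 + 11/47 → 20/47
merge 13/47 + 14/47 → 27/47
merge 20/47 + 27/47 → 1
L = 9/47 + 20/47 + 27/47 + 1 = 103/47 ≈ 2.191 bits/symbol.

2.191 bits/symbol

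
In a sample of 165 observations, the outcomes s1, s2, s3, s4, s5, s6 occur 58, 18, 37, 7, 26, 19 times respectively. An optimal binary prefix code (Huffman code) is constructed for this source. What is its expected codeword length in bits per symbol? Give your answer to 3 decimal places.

2.418 bits/symbol

Probabilities are the counts divided by 165.
Repeatedly combine the two least-probable nodes; the expected code length is the sum of the merged weights.
merge 7/165 + 6/55 → 5/33
merge 19/165 + 5/33 → 4/15
merge 26/165 + 37/165 → 21/55
merge 4/15 + 58/165 → 34/55
merge 21/55 + 34/55 → 1
L = 5/33 + 4/15 + 21/55 + 34/55 + 1 = 133/55 ≈ 2.418 bits/symbol.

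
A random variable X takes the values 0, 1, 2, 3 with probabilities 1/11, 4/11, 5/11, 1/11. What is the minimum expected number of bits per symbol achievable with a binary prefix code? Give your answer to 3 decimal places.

1.727 bits/symbol

Repeatedly combine the two least-probable nodes; the expected code length is the sum of the merged weights.
merge 1/11 + 1/11 → 2/11
merge 2/11 + 4/11 → 6/11
merge 5/11 + 6/11 → 1
L = 2/11 + 6/11 + 1 = 19/11 ≈ 1.727 bits/symbol.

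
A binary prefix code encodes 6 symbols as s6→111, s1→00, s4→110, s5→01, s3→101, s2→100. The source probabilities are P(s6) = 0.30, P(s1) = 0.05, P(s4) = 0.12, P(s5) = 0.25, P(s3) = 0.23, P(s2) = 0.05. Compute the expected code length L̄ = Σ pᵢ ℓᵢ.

2.7 bits/symbol

L̄ = Σ pᵢ·ℓᵢ = 0.30·3 + 0.05·2 + 0.12·3 + 0.25·2 + 0.23·3 + 0.05·3 = 2.7 bits/symbol.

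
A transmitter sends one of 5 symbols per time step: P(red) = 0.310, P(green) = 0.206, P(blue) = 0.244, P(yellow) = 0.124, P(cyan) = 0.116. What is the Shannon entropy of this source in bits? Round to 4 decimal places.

2.2238 bits

H = −Σ pᵢ log₂ pᵢ.
−0.310·log₂(0.310) = 0.5238
−0.206·log₂(0.206) = 0.4695
−0.244·log₂(0.244) = 0.4966
−0.124·log₂(0.124) = 0.3734
−0.116·log₂(0.116) = 0.3605
Sum ≈ 2.2238 → 2.2238 bits.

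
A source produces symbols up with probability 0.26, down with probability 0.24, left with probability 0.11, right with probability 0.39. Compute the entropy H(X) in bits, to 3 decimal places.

H = −Σ pᵢ log₂ pᵢ.
−0.26·log₂(0.26) = 0.5053
−0.24·log₂(0.24) = 0.4941
−0.11·log₂(0.11) = 0.3503
−0.39·log₂(0.39) = 0.5298
Sum ≈ 1.8795 → 1.880 bits.

1.880 bits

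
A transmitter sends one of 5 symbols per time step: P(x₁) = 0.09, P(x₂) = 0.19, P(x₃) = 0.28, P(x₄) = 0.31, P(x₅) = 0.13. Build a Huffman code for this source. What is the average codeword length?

2.22 bits/symbol

Repeatedly combine the two least-probable nodes; the expected code length is the sum of the merged weights.
merge 9/100 + 13/100 → 11/50
merge 19/100 + 11/50 → 41/100
merge 7/25 + 31/100 → 59/100
merge 41/100 + 59/100 → 1
L = 11/50 + 41/100 + 59/100 + 1 = 111/50 = 2.22 bits/symbol.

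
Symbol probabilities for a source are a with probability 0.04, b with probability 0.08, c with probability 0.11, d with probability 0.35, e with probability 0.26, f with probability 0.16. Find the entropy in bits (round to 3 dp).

H = −Σ pᵢ log₂ pᵢ.
−0.04·log₂(0.04) = 0.1858
−0.08·log₂(0.08) = 0.2915
−0.11·log₂(0.11) = 0.3503
−0.35·log₂(0.35) = 0.5301
−0.26·log₂(0.26) = 0.5053
−0.16·log₂(0.16) = 0.4230
Sum ≈ 2.2860 → 2.286 bits.

2.286 bits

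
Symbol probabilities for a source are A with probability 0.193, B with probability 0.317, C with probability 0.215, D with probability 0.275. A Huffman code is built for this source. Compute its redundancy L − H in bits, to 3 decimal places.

Entropy H = −Σ p log₂ p ≈ 1.9724 bits.
Huffman merges: 193/1000+43/200→51/125; 11/40+317/1000→74/125; 51/125+74/125→1. L = 2 ≈ 2.0000.
L − H = 2.0000 − 1.9724 = 0.028 bits.

0.028 bits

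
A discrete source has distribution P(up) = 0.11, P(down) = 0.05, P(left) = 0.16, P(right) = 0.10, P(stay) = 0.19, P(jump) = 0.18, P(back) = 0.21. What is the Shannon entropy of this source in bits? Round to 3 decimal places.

2.695 bits

H = −Σ pᵢ log₂ pᵢ.
−0.11·log₂(0.11) = 0.3503
−0.05·log₂(0.05) = 0.2161
−0.16·log₂(0.16) = 0.4230
−0.10·log₂(0.10) = 0.3322
−0.19·log₂(0.19) = 0.4552
−0.18·log₂(0.18) = 0.4453
−0.21·log₂(0.21) = 0.4728
Sum ≈ 2.6950 → 2.695 bits.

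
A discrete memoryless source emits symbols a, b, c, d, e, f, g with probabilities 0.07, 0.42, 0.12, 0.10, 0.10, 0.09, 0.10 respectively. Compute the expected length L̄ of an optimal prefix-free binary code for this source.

Repeatedly combine the two least-probable nodes; the expected code length is the sum of the merged weights.
merge 7/100 + 9/100 → 4/25
merge 1/10 + 1/10 → 1/5
merge 1/10 + 3/25 → 11/50
merge 4/25 + 1/5 → 9/25
merge 11/50 + 9/25 → 29/50
merge 21/50 + 29/50 → 1
L = 4/25 + 1/5 + 11/50 + 9/25 + 29/50 + 1 = 63/25 = 2.52 bits/symbol.

2.52 bits/symbol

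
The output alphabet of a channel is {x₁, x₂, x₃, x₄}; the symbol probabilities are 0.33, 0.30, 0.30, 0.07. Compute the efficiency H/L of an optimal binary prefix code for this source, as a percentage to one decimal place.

Entropy H = −Σ p log₂ p ≈ 1.8386 bits.
Huffman merges: 7/100+3/10→37/100; 3/10+33/100→63/100; 37/100+63/100→1. L = 2 ≈ 2.0000.
Efficiency = H/L = 1.8386/2.0000 = 91.9%.

91.9%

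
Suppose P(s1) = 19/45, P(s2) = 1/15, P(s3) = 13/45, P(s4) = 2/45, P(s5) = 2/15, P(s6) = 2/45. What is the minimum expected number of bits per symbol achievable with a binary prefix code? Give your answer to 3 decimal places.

2.111 bits/symbol

Repeatedly combine the two least-probable nodes; the expected code length is the sum of the merged weights.
merge 2/45 + 2/45 → 4/45
merge 1/15 + 4/45 → 7/45
merge 2/15 + 7/45 → 13/45
merge 13/45 + 13/45 → 26/45
merge 19/45 + 26/45 → 1
L = 4/45 + 7/45 + 13/45 + 26/45 + 1 = 19/9 ≈ 2.111 bits/symbol.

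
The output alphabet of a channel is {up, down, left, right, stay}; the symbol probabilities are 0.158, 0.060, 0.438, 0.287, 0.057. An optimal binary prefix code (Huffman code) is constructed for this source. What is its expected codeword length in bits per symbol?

Repeatedly combine the two least-probable nodes; the expected code length is the sum of the merged weights.
merge 57/1000 + 3/50 → 117/1000
merge 117/1000 + 79/500 → 11/40
merge 11/40 + 287/1000 → 281/500
merge 219/500 + 281/500 → 1
L = 117/1000 + 11/40 + 281/500 + 1 = 977/500 = 1.954 bits/symbol.

1.954 bits/symbol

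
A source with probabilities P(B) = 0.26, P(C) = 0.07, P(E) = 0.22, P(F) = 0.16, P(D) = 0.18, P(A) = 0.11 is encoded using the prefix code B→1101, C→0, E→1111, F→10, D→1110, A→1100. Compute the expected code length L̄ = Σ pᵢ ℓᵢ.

L̄ = Σ pᵢ·ℓᵢ = 0.26·4 + 0.07·1 + 0.22·4 + 0.16·2 + 0.18·4 + 0.11·4 = 3.47 bits/symbol.

3.47 bits/symbol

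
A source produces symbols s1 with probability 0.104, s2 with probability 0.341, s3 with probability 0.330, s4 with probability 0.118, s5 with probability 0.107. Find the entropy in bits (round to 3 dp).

H = −Σ pᵢ log₂ pᵢ.
−0.104·log₂(0.104) = 0.3396
−0.341·log₂(0.341) = 0.5293
−0.330·log₂(0.330) = 0.5278
−0.118·log₂(0.118) = 0.3638
−0.107·log₂(0.107) = 0.3450
Sum ≈ 2.1055 → 2.106 bits.

2.106 bits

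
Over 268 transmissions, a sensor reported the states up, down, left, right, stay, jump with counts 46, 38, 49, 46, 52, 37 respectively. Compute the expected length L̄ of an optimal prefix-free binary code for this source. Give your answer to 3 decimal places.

Probabilities are the counts divided by 268.
Repeatedly combine the two least-probable nodes; the expected code length is the sum of the merged weights.
merge 37/268 + 19/134 → 75/268
merge 23/134 + 23/134 → 23/67
merge 49/268 + 13/67 → 101/268
merge 75/268 + 23/67 → 167/268
merge 101/268 + 167/268 → 1
L = 75/268 + 23/67 + 101/268 + 167/268 + 1 = 703/268 ≈ 2.623 bits/symbol.

2.623 bits/symbol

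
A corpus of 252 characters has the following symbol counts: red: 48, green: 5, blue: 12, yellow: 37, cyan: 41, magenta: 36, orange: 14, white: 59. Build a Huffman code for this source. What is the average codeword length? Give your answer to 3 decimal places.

Probabilities are the counts divided by 252.
Repeatedly combine the two least-probable nodes; the expected code length is the sum of the merged weights.
merge 5/252 + 1/21 → 17/252
merge 1/18 + 17/252 → 31/252
merge 31/252 + 1/7 → 67/252
merge 37/252 + 41/252 → 13/42
merge 4/21 + 59/252 → 107/252
merge 67/252 + 13/42 → 145/252
merge 107/252 + 145/252 → 1
L = 17/252 + 31/252 + 67/252 + 13/42 + 107/252 + 145/252 + 1 = 697/252 ≈ 2.766 bits/symbol.

2.766 bits/symbol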